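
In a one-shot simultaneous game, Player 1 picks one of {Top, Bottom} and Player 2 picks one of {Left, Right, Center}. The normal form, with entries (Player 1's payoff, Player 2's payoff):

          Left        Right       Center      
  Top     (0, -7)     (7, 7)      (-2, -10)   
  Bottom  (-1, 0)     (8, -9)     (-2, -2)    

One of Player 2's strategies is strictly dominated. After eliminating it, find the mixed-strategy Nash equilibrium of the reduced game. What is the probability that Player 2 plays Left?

q = 1/2

Player 2's strategy Center is strictly dominated by Left: -7 > -10 and 0 > -2. Eliminate Center.
Player 1's indifference between Top and Bottom determines Player 2's mixing probability q:
  Player 1's payoff from Top: q·0 + (1−q)·7 = -7q + 7
  Player 1's payoff from Bottom: q·(-1) + (1−q)·8 = -9q + 8
  -7q + 7 = -9q + 8  ⇒  2q = 1  ⇒  q = 1/2.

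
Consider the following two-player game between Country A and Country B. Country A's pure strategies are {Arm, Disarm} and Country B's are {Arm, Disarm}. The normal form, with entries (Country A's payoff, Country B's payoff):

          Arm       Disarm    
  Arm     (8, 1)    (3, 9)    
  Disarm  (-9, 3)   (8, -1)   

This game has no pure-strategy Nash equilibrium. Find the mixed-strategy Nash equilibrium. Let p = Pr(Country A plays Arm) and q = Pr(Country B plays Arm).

Set Country B's expected payoff from Arm equal to that from Disarm:
  Country B's payoff from Arm: p·1 + (1−p)·3 = -2p + 3
  Country B's payoff from Disarm: p·9 + (1−p)·(-1) = 10p - 1
  -2p + 3 = 10p - 1  ⇒  -12p = -4  ⇒  p = 1/3.
Set Country A's expected payoff from Arm equal to that from Disarm:
  Country A's payoff to Arm: q·8 + (1−q)·3 = 5q + 3
  Country A's payoff to Disarm: q·(-9) + (1−q)·8 = -17q + 8
  5q + 3 = -17q + 8  ⇒  22q = 5  ⇒  q = 5/22.

p = 1/3, q = 5/22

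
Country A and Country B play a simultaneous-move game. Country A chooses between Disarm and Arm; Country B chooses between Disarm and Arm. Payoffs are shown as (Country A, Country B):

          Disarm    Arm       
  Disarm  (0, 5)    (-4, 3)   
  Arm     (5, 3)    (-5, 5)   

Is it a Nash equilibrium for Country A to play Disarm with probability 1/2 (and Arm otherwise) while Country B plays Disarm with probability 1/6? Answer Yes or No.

Yes

Check Country B's indifference given Country A's mix p = 1/2:
  payoff from Disarm = 4; payoff from Arm = 4 — equal.
Check Country A's indifference given Country B's mix q = 1/6:
  payoff from Disarm = -10/3; payoff from Arm = -10/3 — equal.
Both players are indifferent, so neither can profitably deviate.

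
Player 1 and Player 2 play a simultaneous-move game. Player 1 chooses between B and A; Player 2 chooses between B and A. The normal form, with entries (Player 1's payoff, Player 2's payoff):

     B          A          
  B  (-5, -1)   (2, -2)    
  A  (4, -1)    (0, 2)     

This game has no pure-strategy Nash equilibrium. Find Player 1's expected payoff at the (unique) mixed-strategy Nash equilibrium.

In a mixed equilibrium Player 1 is indifferent between B and A; this condition fixes q.
  Player 1's payoff from B: q·(-5) + (1−q)·2 = -7q + 2
  Player 1's payoff from A: q·4 + (1−q)·0 = 4q
  -7q + 2 = 4q  ⇒  -11q = -2  ⇒  q = 2/11.
At equilibrium Player 1 is indifferent across rows, so Player 1's payoff equals the payoff from B: (2/11)·(-5) + (9/11)·2 = 8/11.

8/11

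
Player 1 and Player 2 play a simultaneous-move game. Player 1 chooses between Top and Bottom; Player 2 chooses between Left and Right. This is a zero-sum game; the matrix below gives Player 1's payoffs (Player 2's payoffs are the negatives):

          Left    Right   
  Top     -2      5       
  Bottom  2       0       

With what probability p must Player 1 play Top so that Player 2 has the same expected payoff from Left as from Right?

p = 2/9

Player 1's mix must leave Player 2 indifferent between Left and Right.
  Player 2's payoff from Left: p·2 + (1−p)·(-2) = 4p - 2
  Player 2's payoff from Right: p·(-5) + (1−p)·0 = -5p
  4p - 2 = -5p  ⇒  9p = 2  ⇒  p = 2/9.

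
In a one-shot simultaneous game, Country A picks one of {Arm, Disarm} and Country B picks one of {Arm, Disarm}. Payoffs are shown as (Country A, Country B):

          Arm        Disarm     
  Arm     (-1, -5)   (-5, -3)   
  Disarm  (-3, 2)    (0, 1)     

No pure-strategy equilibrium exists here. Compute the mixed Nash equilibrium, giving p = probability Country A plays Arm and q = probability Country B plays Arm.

In a mixed equilibrium Country B is indifferent between Arm and Disarm; this condition fixes p.
  Country B's payoff to Arm: p·(-5) + (1−p)·2 = -7p + 2
  Country B's payoff to Disarm: p·(-3) + (1−p)·1 = -4p + 1
  -7p + 2 = -4p + 1  ⇒  -3p = -1  ⇒  p = 1/3.
Country A's indifference between Arm and Disarm determines Country B's mixing probability q:
  Country A's payoff from Arm: q·(-1) + (1−q)·(-5) = 4q - 5
  Country A's payoff from Disarm: q·(-3) + (1−q)·0 = -3q
  4q - 5 = -3q  ⇒  7q = 5  ⇒  q = 5/7.

p = 1/3, q = 5/7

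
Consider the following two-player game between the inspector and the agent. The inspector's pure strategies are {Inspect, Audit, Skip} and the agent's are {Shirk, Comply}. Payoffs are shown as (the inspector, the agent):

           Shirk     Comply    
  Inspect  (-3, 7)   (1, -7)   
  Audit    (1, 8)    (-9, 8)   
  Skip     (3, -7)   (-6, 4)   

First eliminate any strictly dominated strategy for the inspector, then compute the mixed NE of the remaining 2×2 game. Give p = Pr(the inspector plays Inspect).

p = 11/25

The inspector's strategy Audit is strictly dominated by Skip: 3 > 1 and -6 > -9. Eliminate Audit.
Set the agent's expected payoff from Shirk equal to that from Comply:
  the agent's expected payoff from Shirk: p·7 + (1−p)·(-7) = 14p - 7
  the agent's expected payoff from Comply: p·(-7) + (1−p)·4 = -11p + 4
  14p - 7 = -11p + 4  ⇒  25p = 11  ⇒  p = 11/25.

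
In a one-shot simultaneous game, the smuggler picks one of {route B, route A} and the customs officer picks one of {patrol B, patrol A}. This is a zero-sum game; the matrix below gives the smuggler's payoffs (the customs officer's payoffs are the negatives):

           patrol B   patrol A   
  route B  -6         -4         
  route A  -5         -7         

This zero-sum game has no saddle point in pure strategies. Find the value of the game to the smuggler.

v = -11/2

Set the smuggler's expected payoff from route B equal to that from route A:
  the smuggler's expected payoff from route B: q·(-6) + (1−q)·(-4) = -2q - 4
  the smuggler's expected payoff from route A: q·(-5) + (1−q)·(-7) = 2q - 7
  -2q - 4 = 2q - 7  ⇒  -4q = -3  ⇒  q = 3/4.
The value is the smuggler's expected payoff against this mix (using route B): (3/4)·(-6) + (1/4)·(-4) = -11/2.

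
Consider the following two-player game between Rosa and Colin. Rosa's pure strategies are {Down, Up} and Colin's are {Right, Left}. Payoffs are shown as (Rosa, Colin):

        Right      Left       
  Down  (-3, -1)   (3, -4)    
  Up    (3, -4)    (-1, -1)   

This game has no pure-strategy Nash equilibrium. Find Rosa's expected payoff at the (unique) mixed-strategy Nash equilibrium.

In a mixed equilibrium Rosa is indifferent between Down and Up; this condition fixes q.
  Rosa's expected payoff from Down: q·(-3) + (1−q)·3 = -6q + 3
  Rosa's expected payoff from Up: q·3 + (1−q)·(-1) = 4q - 1
  -6q + 3 = 4q - 1  ⇒  -10q = -4  ⇒  q = 2/5.
At equilibrium Rosa is indifferent across rows, so Rosa's payoff equals the payoff from Down: (2/5)·(-3) + (3/5)·3 = 3/5.

3/5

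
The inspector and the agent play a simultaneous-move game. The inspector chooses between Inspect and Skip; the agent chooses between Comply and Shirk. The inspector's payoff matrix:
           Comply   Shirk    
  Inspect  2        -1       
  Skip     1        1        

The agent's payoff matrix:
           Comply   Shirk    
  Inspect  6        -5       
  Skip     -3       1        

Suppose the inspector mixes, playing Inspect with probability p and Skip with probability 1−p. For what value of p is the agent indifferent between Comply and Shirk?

Set the agent's expected payoff from Comply equal to that from Shirk:
  the agent's expected payoff from Comply: p·6 + (1−p)·(-3) = 9p - 3
  the agent's expected payoff from Shirk: p·(-5) + (1−p)·1 = -6p + 1
  9p - 3 = -6p + 1  ⇒  15p = 4  ⇒  p = 4/15.

p = 4/15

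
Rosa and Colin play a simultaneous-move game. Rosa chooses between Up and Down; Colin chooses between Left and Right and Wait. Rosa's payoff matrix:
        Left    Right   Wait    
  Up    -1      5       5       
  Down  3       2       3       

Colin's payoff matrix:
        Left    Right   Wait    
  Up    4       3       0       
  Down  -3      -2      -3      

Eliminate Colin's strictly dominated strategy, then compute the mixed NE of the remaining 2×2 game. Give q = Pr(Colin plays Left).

q = 3/7

Colin's strategy Wait is strictly dominated by Right: 3 > 0 and -2 > -3. Eliminate Wait.
In a mixed equilibrium Rosa is indifferent between Up and Down; this condition fixes q.
  Rosa's payoff from Up: q·(-1) + (1−q)·5 = -6q + 5
  Rosa's payoff from Down: q·3 + (1−q)·2 = q + 2
  -6q + 5 = q + 2  ⇒  -7q = -3  ⇒  q = 3/7.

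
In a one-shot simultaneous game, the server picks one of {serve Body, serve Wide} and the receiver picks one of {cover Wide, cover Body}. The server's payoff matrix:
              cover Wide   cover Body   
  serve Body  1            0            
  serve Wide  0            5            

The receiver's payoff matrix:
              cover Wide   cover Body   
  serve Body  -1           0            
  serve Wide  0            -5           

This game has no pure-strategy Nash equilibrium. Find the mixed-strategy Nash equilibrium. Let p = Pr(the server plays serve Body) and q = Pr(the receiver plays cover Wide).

p = 5/6, q = 5/6

Set the receiver's expected payoff from cover Wide equal to that from cover Body:
  the receiver's expected payoff from cover Wide: p·(-1) + (1−p)·0 = -p
  the receiver's expected payoff from cover Body: p·0 + (1−p)·(-5) = 5p - 5
  -p = 5p - 5  ⇒  -6p = -5  ⇒  p = 5/6.
The receiver's mix must leave the server indifferent between serve Body and serve Wide.
  the server's expected payoff from serve Body: q·1 + (1−q)·0 = q
  the server's expected payoff from serve Wide: q·0 + (1−q)·5 = -5q + 5
  q = -5q + 5  ⇒  6q = 5  ⇒  q = 5/6.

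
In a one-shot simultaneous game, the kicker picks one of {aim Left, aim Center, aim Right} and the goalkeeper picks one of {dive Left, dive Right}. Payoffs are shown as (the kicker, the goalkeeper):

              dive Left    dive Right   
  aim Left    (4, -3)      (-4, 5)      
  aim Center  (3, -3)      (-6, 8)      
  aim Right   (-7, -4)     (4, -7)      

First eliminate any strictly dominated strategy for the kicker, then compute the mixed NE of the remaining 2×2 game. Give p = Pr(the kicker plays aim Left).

The kicker's strategy aim Center is strictly dominated by aim Left: 4 > 3 and -4 > -6. Eliminate aim Center.
In a mixed equilibrium the goalkeeper is indifferent between dive Left and dive Right; this condition fixes p.
  the goalkeeper's expected payoff from dive Left: p·(-3) + (1−p)·(-4) = p - 4
  the goalkeeper's expected payoff from dive Right: p·5 + (1−p)·(-7) = 12p - 7
  p - 4 = 12p - 7  ⇒  -11p = -3  ⇒  p = 3/11.

p = 3/11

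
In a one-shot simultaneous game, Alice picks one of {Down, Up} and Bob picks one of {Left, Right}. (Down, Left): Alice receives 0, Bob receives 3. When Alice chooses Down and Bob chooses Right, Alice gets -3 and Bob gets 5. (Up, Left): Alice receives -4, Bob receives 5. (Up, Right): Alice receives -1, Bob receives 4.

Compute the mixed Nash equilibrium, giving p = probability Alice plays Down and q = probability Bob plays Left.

p = 1/3, q = 1/3

In a mixed equilibrium Bob is indifferent between Left and Right; this condition fixes p.
  Bob's payoff to Left: p·3 + (1−p)·5 = -2p + 5
  Bob's payoff to Right: p·5 + (1−p)·4 = p + 4
  -2p + 5 = p + 4  ⇒  -3p = -1  ⇒  p = 1/3.
Bob's mix must leave Alice indifferent between Down and Up.
  Alice's expected payoff from Down: q·0 + (1−q)·(-3) = 3q - 3
  Alice's expected payoff from Up: q·(-4) + (1−q)·(-1) = -3q - 1
  3q - 3 = -3q - 1  ⇒  6q = 2  ⇒  q = 1/3.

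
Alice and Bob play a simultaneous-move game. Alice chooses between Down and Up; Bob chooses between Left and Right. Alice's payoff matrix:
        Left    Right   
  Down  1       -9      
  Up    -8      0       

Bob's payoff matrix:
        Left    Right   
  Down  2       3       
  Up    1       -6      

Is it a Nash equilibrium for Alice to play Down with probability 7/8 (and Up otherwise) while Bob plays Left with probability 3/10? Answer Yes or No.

Given Bob's mix q = 3/10, Alice's payoff from Down is -6 but from Up is -12/5. Alice strictly prefers Up, so Alice would not mix.
So the proposed profile is not a Nash equilibrium.

No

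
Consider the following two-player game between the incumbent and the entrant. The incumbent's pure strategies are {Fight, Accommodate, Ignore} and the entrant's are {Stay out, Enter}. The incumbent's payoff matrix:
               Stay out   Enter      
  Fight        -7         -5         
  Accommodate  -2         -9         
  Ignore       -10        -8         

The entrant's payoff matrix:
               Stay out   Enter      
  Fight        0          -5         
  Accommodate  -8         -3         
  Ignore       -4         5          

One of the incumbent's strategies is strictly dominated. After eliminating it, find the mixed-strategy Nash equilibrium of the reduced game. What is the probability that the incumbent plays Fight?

The incumbent's strategy Ignore is strictly dominated by Fight: -7 > -10 and -5 > -8. Eliminate Ignore.
For the entrant to be willing to mix, the entrant must be indifferent between Stay out and Enter, which pins down the incumbent's mix.
  the entrant's expected payoff from Stay out: p·0 + (1−p)·(-8) = 8p - 8
  the entrant's expected payoff from Enter: p·(-5) + (1−p)·(-3) = -2p - 3
  8p - 8 = -2p - 3  ⇒  10p = 5  ⇒  p = 1/2.

p = 1/2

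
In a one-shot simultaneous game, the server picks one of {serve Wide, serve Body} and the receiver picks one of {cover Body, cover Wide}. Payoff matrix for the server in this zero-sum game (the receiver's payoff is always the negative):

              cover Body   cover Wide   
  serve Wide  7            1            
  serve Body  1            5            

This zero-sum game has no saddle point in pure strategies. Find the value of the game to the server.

v = 17/5

For the server to be willing to mix, the server must be indifferent between serve Wide and serve Body, which pins down the receiver's mix.
  the server's expected payoff from serve Wide: q·7 + (1−q)·1 = 6q + 1
  the server's expected payoff from serve Body: q·1 + (1−q)·5 = -4q + 5
  6q + 1 = -4q + 5  ⇒  10q = 4  ⇒  q = 2/5.
The value is the server's expected payoff against this mix (using serve Wide): (2/5)·7 + (3/5)·1 = 17/5.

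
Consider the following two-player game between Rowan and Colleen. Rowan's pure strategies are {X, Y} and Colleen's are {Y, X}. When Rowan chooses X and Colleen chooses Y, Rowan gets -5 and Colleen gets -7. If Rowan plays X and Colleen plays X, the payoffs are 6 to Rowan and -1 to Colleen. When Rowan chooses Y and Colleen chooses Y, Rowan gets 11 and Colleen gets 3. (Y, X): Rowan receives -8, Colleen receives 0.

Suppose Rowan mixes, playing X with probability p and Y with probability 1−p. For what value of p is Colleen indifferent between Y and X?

p = 1/3

Set Colleen's expected payoff from Y equal to that from X:
  Colleen's expected payoff from Y: p·(-7) + (1−p)·3 = -10p + 3
  Colleen's expected payoff from X: p·(-1) + (1−p)·0 = -p
  -10p + 3 = -p  ⇒  -9p = -3  ⇒  p = 1/3.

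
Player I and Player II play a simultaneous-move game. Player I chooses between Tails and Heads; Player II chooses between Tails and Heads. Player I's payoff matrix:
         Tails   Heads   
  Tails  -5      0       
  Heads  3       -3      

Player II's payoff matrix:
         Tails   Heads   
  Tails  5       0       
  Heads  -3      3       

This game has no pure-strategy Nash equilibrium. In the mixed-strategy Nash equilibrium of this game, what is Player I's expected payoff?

Set Player I's expected payoff from Tails equal to that from Heads:
  Player I's expected payoff from Tails: q·(-5) + (1−q)·0 = -5q
  Player I's expected payoff from Heads: q·3 + (1−q)·(-3) = 6q - 3
  -5q = 6q - 3  ⇒  -11q = -3  ⇒  q = 3/11.
At equilibrium Player I is indifferent across rows, so Player I's payoff equals the payoff from Tails: (3/11)·(-5) + (8/11)·0 = -15/11.

-15/11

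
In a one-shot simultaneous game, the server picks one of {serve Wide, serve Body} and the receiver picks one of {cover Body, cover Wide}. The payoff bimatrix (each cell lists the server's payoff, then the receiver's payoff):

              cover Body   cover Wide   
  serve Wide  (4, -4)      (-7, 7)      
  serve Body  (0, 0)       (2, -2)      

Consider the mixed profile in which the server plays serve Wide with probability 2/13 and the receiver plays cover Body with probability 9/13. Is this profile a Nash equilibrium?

Yes

Check the receiver's indifference given the server's mix p = 2/13:
  payoff from cover Body = -8/13; payoff from cover Wide = -8/13 — equal.
Check the server's indifference given the receiver's mix q = 9/13:
  payoff from serve Wide = 8/13; payoff from serve Body = 8/13 — equal.
Both players are indifferent, so neither can profitably deviate.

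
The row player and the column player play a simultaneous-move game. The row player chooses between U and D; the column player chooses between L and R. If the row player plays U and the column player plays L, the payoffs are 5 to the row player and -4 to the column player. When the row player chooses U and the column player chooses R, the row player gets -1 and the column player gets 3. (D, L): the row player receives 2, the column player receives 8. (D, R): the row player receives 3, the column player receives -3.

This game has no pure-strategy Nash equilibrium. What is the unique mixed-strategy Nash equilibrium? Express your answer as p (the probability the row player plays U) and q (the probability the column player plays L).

p = 11/18, q = 4/7

For the column player to be willing to mix, the column player must be indifferent between L and R, which pins down the row player's mix.
  the column player's payoff to L: p·(-4) + (1−p)·8 = -12p + 8
  the column player's payoff to R: p·3 + (1−p)·(-3) = 6p - 3
  -12p + 8 = 6p - 3  ⇒  -18p = -11  ⇒  p = 11/18.
The row player's indifference between U and D determines the column player's mixing probability q:
  the row player's expected payoff from U: q·5 + (1−q)·(-1) = 6q - 1
  the row player's expected payoff from D: q·2 + (1−q)·3 = -q + 3
  6q - 1 = -q + 3  ⇒  7q = 4  ⇒  q = 4/7.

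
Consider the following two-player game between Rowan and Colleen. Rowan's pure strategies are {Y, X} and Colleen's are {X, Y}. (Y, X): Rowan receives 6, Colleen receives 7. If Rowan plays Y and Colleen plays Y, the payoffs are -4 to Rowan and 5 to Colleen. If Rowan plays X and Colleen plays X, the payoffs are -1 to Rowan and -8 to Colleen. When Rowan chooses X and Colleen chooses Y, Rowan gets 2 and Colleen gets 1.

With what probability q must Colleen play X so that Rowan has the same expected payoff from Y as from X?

q = 6/13

For Rowan to be willing to mix, Rowan must be indifferent between Y and X, which pins down Colleen's mix.
  Rowan's payoff from Y: q·6 + (1−q)·(-4) = 10q - 4
  Rowan's payoff from X: q·(-1) + (1−q)·2 = -3q + 2
  10q - 4 = -3q + 2  ⇒  13q = 6  ⇒  q = 6/13.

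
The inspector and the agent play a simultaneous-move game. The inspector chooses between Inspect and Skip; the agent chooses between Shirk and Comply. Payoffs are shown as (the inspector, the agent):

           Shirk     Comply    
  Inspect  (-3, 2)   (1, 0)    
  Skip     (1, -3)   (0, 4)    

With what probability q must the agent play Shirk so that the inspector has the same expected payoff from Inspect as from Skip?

For the inspector to be willing to mix, the inspector must be indifferent between Inspect and Skip, which pins down the agent's mix.
  the inspector's expected payoff from Inspect: q·(-3) + (1−q)·1 = -4q + 1
  the inspector's expected payoff from Skip: q·1 + (1−q)·0 = q
  -4q + 1 = q  ⇒  -5q = -1  ⇒  q = 1/5.

q = 1/5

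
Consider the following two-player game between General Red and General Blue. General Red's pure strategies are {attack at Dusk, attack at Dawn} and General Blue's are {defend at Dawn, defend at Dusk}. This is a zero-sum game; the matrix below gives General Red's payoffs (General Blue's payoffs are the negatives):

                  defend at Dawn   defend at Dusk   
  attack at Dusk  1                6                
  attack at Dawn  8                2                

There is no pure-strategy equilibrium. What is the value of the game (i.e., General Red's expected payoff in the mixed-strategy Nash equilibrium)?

For General Red to be willing to mix, General Red must be indifferent between attack at Dusk and attack at Dawn, which pins down General Blue's mix.
  General Red's payoff from attack at Dusk: q·1 + (1−q)·6 = -5q + 6
  General Red's payoff from attack at Dawn: q·8 + (1−q)·2 = 6q + 2
  -5q + 6 = 6q + 2  ⇒  -11q = -4  ⇒  q = 4/11.
The value is General Red's expected payoff against this mix (using attack at Dusk): (4/11)·1 + (7/11)·6 = 46/11.

v = 46/11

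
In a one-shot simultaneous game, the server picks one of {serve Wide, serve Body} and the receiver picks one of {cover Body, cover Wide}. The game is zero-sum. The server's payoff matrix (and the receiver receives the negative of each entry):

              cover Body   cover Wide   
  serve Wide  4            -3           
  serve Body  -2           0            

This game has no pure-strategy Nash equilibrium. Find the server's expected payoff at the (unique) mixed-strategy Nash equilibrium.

-2/3

The server's indifference between serve Wide and serve Body determines the receiver's mixing probability q:
  the server's payoff to serve Wide: q·4 + (1−q)·(-3) = 7q - 3
  the server's payoff to serve Body: q·(-2) + (1−q)·0 = -2q
  7q - 3 = -2q  ⇒  9q = 3  ⇒  q = 1/3.
At equilibrium the server is indifferent across rows, so the server's payoff equals the payoff from serve Wide: (1/3)·4 + (2/3)·(-3) = -2/3.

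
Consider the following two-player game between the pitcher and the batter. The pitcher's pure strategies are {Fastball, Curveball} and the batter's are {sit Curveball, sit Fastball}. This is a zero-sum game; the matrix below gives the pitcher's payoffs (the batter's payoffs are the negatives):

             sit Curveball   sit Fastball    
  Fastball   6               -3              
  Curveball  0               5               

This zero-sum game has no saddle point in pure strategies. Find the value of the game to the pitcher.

The pitcher's indifference between Fastball and Curveball determines the batter's mixing probability q:
  the pitcher's expected payoff from Fastball: q·6 + (1−q)·(-3) = 9q - 3
  the pitcher's expected payoff from Curveball: q·0 + (1−q)·5 = -5q + 5
  9q - 3 = -5q + 5  ⇒  14q = 8  ⇒  q = 4/7.
The value is the pitcher's expected payoff against this mix (using Fastball): (4/7)·6 + (3/7)·(-3) = 15/7.

v = 15/7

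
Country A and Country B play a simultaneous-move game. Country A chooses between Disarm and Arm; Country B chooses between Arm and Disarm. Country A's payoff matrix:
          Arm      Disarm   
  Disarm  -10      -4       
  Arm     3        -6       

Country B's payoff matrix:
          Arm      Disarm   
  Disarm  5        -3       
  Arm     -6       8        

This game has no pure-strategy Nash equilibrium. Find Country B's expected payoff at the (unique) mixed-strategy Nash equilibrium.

In a mixed equilibrium Country B is indifferent between Arm and Disarm; this condition fixes p.
  Country B's expected payoff from Arm: p·5 + (1−p)·(-6) = 11p - 6
  Country B's expected payoff from Disarm: p·(-3) + (1−p)·8 = -11p + 8
  11p - 6 = -11p + 8  ⇒  22p = 14  ⇒  p = 7/11.
At equilibrium Country B is indifferent across columns, so Country B's payoff equals the payoff from Arm: (7/11)·5 + (4/11)·(-6) = 1.

1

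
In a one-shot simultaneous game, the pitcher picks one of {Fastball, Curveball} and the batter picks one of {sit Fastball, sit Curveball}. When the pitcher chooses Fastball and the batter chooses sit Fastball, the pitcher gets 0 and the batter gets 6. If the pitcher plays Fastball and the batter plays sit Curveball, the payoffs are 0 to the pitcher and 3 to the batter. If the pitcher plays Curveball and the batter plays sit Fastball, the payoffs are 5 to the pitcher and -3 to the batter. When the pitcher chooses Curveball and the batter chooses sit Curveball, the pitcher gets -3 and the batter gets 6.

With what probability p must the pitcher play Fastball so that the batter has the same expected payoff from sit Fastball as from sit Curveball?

p = 3/4

The pitcher's mix must leave the batter indifferent between sit Fastball and sit Curveball.
  the batter's expected payoff from sit Fastball: p·6 + (1−p)·(-3) = 9p - 3
  the batter's expected payoff from sit Curveball: p·3 + (1−p)·6 = -3p + 6
  9p - 3 = -3p + 6  ⇒  12p = 9  ⇒  p = 3/4.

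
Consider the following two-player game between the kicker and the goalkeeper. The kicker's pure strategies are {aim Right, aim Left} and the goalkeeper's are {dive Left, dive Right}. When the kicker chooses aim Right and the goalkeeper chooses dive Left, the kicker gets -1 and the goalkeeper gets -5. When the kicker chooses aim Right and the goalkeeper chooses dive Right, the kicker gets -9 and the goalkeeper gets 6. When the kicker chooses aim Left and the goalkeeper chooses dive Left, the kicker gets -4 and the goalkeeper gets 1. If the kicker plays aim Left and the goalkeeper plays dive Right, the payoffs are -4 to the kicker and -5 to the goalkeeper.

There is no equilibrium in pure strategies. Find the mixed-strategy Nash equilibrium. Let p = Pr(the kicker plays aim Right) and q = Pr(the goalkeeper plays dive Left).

p = 6/17, q = 5/8

In a mixed equilibrium the goalkeeper is indifferent between dive Left and dive Right; this condition fixes p.
  the goalkeeper's payoff from dive Left: p·(-5) + (1−p)·1 = -6p + 1
  the goalkeeper's payoff from dive Right: p·6 + (1−p)·(-5) = 11p - 5
  -6p + 1 = 11p - 5  ⇒  -17p = -6  ⇒  p = 6/17.
Set the kicker's expected payoff from aim Right equal to that from aim Left:
  the kicker's payoff from aim Right: q·(-1) + (1−q)·(-9) = 8q - 9
  the kicker's payoff from aim Left: q·(-4) + (1−q)·(-4) = -4
  8q - 9 = -4  ⇒  8q = 5  ⇒  q = 5/8.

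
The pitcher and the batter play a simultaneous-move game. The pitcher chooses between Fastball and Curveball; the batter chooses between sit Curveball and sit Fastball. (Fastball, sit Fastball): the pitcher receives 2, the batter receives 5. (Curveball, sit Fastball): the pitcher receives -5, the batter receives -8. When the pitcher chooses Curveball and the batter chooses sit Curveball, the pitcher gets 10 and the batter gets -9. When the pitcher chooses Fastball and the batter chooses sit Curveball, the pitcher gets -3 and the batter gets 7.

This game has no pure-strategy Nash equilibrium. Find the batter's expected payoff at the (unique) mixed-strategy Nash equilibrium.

Set the batter's expected payoff from sit Curveball equal to that from sit Fastball:
  the batter's payoff to sit Curveball: p·7 + (1−p)·(-9) = 16p - 9
  the batter's payoff to sit Fastball: p·5 + (1−p)·(-8) = 13p - 8
  16p - 9 = 13p - 8  ⇒  3p = 1  ⇒  p = 1/3.
At equilibrium the batter is indifferent across columns, so the batter's payoff equals the payoff from sit Curveball: (1/3)·7 + (2/3)·(-9) = -11/3.

-11/3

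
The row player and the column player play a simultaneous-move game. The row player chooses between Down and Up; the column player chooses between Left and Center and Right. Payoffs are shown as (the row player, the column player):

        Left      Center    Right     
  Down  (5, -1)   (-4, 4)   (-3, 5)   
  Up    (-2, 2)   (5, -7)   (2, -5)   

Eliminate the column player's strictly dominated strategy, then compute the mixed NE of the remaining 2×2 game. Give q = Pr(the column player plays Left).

The column player's strategy Center is strictly dominated by Right: 5 > 4 and -5 > -7. Eliminate Center.
In a mixed equilibrium the row player is indifferent between Down and Up; this condition fixes q.
  the row player's payoff from Down: q·5 + (1−q)·(-3) = 8q - 3
  the row player's payoff from Up: q·(-2) + (1−q)·2 = -4q + 2
  8q - 3 = -4q + 2  ⇒  12q = 5  ⇒  q = 5/12.

q = 5/12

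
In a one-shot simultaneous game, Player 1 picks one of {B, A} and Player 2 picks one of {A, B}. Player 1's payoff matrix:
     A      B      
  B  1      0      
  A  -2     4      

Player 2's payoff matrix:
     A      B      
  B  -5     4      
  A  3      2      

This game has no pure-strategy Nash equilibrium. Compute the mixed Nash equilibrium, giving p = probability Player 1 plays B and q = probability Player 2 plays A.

p = 1/10, q = 4/7

For Player 2 to be willing to mix, Player 2 must be indifferent between A and B, which pins down Player 1's mix.
  Player 2's expected payoff from A: p·(-5) + (1−p)·3 = -8p + 3
  Player 2's expected payoff from B: p·4 + (1−p)·2 = 2p + 2
  -8p + 3 = 2p + 2  ⇒  -10p = -1  ⇒  p = 1/10.
For Player 1 to be willing to mix, Player 1 must be indifferent between B and A, which pins down Player 2's mix.
  Player 1's payoff from B: q·1 + (1−q)·0 = q
  Player 1's payoff from A: q·(-2) + (1−q)·4 = -6q + 4
  q = -6q + 4  ⇒  7q = 4  ⇒  q = 4/7.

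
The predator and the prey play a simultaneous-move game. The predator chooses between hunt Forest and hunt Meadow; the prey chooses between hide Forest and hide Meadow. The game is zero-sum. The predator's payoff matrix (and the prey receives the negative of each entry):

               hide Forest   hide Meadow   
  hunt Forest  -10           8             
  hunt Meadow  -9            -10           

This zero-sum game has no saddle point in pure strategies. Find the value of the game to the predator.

v = -172/19

The predator's indifference between hunt Forest and hunt Meadow determines the prey's mixing probability q:
  the predator's expected payoff from hunt Forest: q·(-10) + (1−q)·8 = -18q + 8
  the predator's expected payoff from hunt Meadow: q·(-9) + (1−q)·(-10) = q - 10
  -18q + 8 = q - 10  ⇒  -19q = -18  ⇒  q = 18/19.
The value is the predator's expected payoff against this mix (using hunt Forest): (18/19)·(-10) + (1/19)·8 = -172/19.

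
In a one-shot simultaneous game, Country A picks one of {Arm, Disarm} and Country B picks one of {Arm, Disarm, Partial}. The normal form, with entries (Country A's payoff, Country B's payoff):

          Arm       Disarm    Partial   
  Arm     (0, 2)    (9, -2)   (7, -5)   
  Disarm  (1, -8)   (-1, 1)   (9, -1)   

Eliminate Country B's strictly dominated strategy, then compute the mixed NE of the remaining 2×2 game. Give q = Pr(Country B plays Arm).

q = 10/11

Country B's strategy Partial is strictly dominated by Disarm: -2 > -5 and 1 > -1. Eliminate Partial.
Country A's indifference between Arm and Disarm determines Country B's mixing probability q:
  Country A's payoff to Arm: q·0 + (1−q)·9 = -9q + 9
  Country A's payoff to Disarm: q·1 + (1−q)·(-1) = 2q - 1
  -9q + 9 = 2q - 1  ⇒  -11q = -10  ⇒  q = 10/11.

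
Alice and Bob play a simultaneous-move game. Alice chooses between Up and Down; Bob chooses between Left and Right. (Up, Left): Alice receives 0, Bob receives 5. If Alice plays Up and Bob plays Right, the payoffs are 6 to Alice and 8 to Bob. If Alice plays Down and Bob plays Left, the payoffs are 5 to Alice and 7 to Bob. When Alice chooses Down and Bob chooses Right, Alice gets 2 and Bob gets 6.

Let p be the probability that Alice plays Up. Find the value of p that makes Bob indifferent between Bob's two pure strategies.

p = 1/4

Set Bob's expected payoff from Left equal to that from Right:
  Bob's payoff to Left: p·5 + (1−p)·7 = -2p + 7
  Bob's payoff to Right: p·8 + (1−p)·6 = 2p + 6
  -2p + 7 = 2p + 6  ⇒  -4p = -1  ⇒  p = 1/4.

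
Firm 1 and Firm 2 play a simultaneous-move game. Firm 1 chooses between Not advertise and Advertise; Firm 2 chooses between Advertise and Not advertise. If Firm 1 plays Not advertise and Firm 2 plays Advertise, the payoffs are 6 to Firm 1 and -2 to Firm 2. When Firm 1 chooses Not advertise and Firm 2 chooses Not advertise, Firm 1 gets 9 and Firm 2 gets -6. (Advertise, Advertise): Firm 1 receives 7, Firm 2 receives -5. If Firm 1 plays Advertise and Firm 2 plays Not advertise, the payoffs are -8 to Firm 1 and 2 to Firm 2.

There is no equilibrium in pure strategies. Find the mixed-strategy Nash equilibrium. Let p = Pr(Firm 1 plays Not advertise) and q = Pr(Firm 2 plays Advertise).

Firm 1's mix must leave Firm 2 indifferent between Advertise and Not advertise.
  Firm 2's payoff to Advertise: p·(-2) + (1−p)·(-5) = 3p - 5
  Firm 2's payoff to Not advertise: p·(-6) + (1−p)·2 = -8p + 2
  3p - 5 = -8p + 2  ⇒  11p = 7  ⇒  p = 7/11.
For Firm 1 to be willing to mix, Firm 1 must be indifferent between Not advertise and Advertise, which pins down Firm 2's mix.
  Firm 1's payoff from Not advertise: q·6 + (1−q)·9 = -3q + 9
  Firm 1's payoff from Advertise: q·7 + (1−q)·(-8) = 15q - 8
  -3q + 9 = 15q - 8  ⇒  -18q = -17  ⇒  q = 17/18.

p = 7/11, q = 17/18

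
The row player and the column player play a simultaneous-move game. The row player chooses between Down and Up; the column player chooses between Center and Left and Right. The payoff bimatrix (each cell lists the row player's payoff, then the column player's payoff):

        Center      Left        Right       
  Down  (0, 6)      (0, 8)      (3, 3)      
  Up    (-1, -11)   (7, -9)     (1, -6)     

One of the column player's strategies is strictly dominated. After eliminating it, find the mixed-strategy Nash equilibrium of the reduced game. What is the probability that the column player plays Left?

The column player's strategy Center is strictly dominated by Left: 8 > 6 and -9 > -11. Eliminate Center.
Set the row player's expected payoff from Down equal to that from Up:
  the row player's payoff to Down: q·0 + (1−q)·3 = -3q + 3
  the row player's payoff to Up: q·7 + (1−q)·1 = 6q + 1
  -3q + 3 = 6q + 1  ⇒  -9q = -2  ⇒  q = 2/9.

q = 2/9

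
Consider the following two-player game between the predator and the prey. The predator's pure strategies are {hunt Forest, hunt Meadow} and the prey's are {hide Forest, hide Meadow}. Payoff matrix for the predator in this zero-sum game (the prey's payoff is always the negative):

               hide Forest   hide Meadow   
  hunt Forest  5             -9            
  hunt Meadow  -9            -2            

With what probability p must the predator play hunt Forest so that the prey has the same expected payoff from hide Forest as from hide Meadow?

p = 1/3

The predator's mix must leave the prey indifferent between hide Forest and hide Meadow.
  the prey's payoff from hide Forest: p·(-5) + (1−p)·9 = -14p + 9
  the prey's payoff from hide Meadow: p·9 + (1−p)·2 = 7p + 2
  -14p + 9 = 7p + 2  ⇒  -21p = -7  ⇒  p = 1/3.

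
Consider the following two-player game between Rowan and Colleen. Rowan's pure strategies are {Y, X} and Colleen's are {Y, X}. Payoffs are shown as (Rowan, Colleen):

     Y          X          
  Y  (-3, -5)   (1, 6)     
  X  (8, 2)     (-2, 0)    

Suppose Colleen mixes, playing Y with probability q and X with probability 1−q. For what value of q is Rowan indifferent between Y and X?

Rowan's indifference between Y and X determines Colleen's mixing probability q:
  Rowan's payoff to Y: q·(-3) + (1−q)·1 = -4q + 1
  Rowan's payoff to X: q·8 + (1−q)·(-2) = 10q - 2
  -4q + 1 = 10q - 2  ⇒  -14q = -3  ⇒  q = 3/14.

q = 3/14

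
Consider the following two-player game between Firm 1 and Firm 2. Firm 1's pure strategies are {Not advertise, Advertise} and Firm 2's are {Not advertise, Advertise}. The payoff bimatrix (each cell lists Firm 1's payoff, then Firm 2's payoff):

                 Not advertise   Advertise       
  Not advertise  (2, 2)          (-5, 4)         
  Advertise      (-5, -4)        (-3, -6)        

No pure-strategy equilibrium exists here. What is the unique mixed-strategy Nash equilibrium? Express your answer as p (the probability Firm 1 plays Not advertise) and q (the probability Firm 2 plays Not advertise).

p = 1/2, q = 2/9

Firm 2's indifference between Not advertise and Advertise determines Firm 1's mixing probability p:
  Firm 2's expected payoff from Not advertise: p·2 + (1−p)·(-4) = 6p - 4
  Firm 2's expected payoff from Advertise: p·4 + (1−p)·(-6) = 10p - 6
  6p - 4 = 10p - 6  ⇒  -4p = -2  ⇒  p = 1/2.
For Firm 1 to be willing to mix, Firm 1 must be indifferent between Not advertise and Advertise, which pins down Firm 2's mix.
  Firm 1's payoff from Not advertise: q·2 + (1−q)·(-5) = 7q - 5
  Firm 1's payoff from Advertise: q·(-5) + (1−q)·(-3) = -2q - 3
  7q - 5 = -2q - 3  ⇒  9q = 2  ⇒  q = 2/9.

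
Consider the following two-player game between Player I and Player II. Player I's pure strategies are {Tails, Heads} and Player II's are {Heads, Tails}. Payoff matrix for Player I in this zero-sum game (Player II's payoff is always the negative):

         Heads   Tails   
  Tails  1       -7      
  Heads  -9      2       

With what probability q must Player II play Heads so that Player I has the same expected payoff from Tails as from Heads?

q = 9/19

Set Player I's expected payoff from Tails equal to that from Heads:
  Player I's payoff to Tails: q·1 + (1−q)·(-7) = 8q - 7
  Player I's payoff to Heads: q·(-9) + (1−q)·2 = -11q + 2
  8q - 7 = -11q + 2  ⇒  19q = 9  ⇒  q = 9/19.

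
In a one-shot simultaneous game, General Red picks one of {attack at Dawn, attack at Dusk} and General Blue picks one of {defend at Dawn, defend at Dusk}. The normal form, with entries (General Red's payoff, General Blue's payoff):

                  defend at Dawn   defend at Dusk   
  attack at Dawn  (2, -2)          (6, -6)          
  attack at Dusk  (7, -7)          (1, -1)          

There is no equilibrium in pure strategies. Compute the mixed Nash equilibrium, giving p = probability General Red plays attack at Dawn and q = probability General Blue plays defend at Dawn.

p = 3/5, q = 1/2

In a mixed equilibrium General Blue is indifferent between defend at Dawn and defend at Dusk; this condition fixes p.
  General Blue's expected payoff from defend at Dawn: p·(-2) + (1−p)·(-7) = 5p - 7
  General Blue's expected payoff from defend at Dusk: p·(-6) + (1−p)·(-1) = -5p - 1
  5p - 7 = -5p - 1  ⇒  10p = 6  ⇒  p = 3/5.
For General Red to be willing to mix, General Red must be indifferent between attack at Dawn and attack at Dusk, which pins down General Blue's mix.
  General Red's expected payoff from attack at Dawn: q·2 + (1−q)·6 = -4q + 6
  General Red's expected payoff from attack at Dusk: q·7 + (1−q)·1 = 6q + 1
  -4q + 6 = 6q + 1  ⇒  -10q = -5  ⇒  q = 1/2.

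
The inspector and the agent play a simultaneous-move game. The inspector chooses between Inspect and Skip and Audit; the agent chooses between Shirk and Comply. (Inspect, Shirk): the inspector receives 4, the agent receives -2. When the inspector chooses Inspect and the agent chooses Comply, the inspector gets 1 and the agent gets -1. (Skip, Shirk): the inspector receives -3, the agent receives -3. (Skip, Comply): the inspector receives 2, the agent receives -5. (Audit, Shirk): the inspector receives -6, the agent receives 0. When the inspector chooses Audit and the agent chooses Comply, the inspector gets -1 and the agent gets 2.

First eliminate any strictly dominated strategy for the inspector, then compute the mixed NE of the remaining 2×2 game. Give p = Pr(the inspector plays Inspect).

p = 2/3

The inspector's strategy Audit is strictly dominated by Skip: -3 > -6 and 2 > -1. Eliminate Audit.
Set the agent's expected payoff from Shirk equal to that from Comply:
  the agent's expected payoff from Shirk: p·(-2) + (1−p)·(-3) = p - 3
  the agent's expected payoff from Comply: p·(-1) + (1−p)·(-5) = 4p - 5
  p - 3 = 4p - 5  ⇒  -3p = -2  ⇒  p = 2/3.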